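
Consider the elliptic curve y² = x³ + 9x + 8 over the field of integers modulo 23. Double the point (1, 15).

tangent at (1, 15): λ = (3·1² + 9)/(2·15) ≡ 12/7. 7⁻¹ ≡ 10 (mod 23), so λ ≡ 12·10 ≡ 5.
  x = λ² - 1 - 1 = 25 - 2 ≡ 0; y = λ·(1 - 0) - 15 ≡ 13. → (0, 13)

(0, 13)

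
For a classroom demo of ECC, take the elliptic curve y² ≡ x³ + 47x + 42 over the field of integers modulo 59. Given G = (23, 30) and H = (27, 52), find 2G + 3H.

(42, 17)

First 2G:
Repeated addition: build up to 2G.
2G: tangent at (23, 30): λ = (3·23² + 47)/(2·30) ≡ 41/1. 1⁻¹ ≡ 1 (mod 59), so λ ≡ 41·1 ≡ 41.
  x = λ² - 23 - 23 = 1681 - 46 ≡ 42; y = λ·(23 - 42) - 30 ≡ 17. → (42, 17)
2G = (42, 17).
Next 3H:
Repeated addition: build up to 3H.
2H: tangent at (27, 52): λ = (3·27² + 47)/(2·52) ≡ 51/45. 45⁻¹ ≡ 21 (mod 59), so λ ≡ 51·21 ≡ 9.
  x = λ² - 27 - 27 = 81 - 54 ≡ 27; y = λ·(27 - 27) - 52 ≡ 7. → (27, 7)
3H: (27, 7) + (27, 52): same x and y₁ ≡ -y₂, so the sum is the point at infinity.
3H = the point at infinity.
Finally 2G + 3H:
(42, 17) + the point at infinity = (42, 17) (identity).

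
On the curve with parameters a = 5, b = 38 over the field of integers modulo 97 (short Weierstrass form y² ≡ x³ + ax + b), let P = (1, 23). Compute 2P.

(16, 25)

tangent at (1, 23): λ = (3·1² + 5)/(2·23) ≡ 8/46. 46⁻¹ ≡ 19 (mod 97) since 46·19 = 874 ≡ 1, so λ ≡ 8·19 ≡ 55.
  x = λ² - 1 - 1 = 3025 - 2 ≡ 16; y = λ·(1 - 16) - 23 ≡ 25. → (16, 25)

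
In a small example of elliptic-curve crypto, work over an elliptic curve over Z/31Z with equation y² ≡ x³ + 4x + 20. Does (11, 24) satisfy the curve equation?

y² = 24² ≡ 18; x³ + 4x + 20 = 1395 ≡ 0 (mod 31). 18 ≠ 0.

no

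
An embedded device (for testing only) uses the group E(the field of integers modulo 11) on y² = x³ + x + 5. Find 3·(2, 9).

(0, 4)

Write G = (2, 9).
Repeated addition: build up to 3G.
2G: tangent at (2, 9): λ = (3·2² + 1)/(2·9) ≡ 2/7. 7⁻¹ ≡ 8 (mod 11), so λ ≡ 2·8 ≡ 5.
  x = λ² - 2 - 2 = 25 - 4 ≡ 10; y = λ·(2 - 10) - 9 ≡ 6. → (10, 6)
3G: (10, 6) + (2, 9). λ = (9 - 6)/(2 - 10) ≡ 3/3 mod 11. 3⁻¹ ≡ 4 (mod 11) since 3·4 = 12 ≡ 1, so λ ≡ 1.
  x = λ² - 10 - 2 = 1 - 12 ≡ 0; y = λ·(10 - 0) - 6 ≡ 4. → (0, 4)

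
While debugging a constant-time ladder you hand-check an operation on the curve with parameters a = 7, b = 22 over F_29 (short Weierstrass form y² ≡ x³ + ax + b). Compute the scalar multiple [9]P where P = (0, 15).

Repeated addition: build up to 9P.
2P: tangent at (0, 15): λ = (3·0² + 7)/(2·15) ≡ 7/1. 1⁻¹ ≡ 1 (mod 29), so λ ≡ 7·1 ≡ 7.
  x = λ² - 0 - 0 = 49 - 0 ≡ 20; y = λ·(0 - 20) - 15 ≡ 19. → (20, 19)
3P: (20, 19) + (0, 15). λ = (15 - 19)/(0 - 20) ≡ 25/9 mod 29. 9⁻¹ ≡ 13 (mod 29), so λ ≡ 6.
  x = λ² - 20 - 0 = 36 - 20 ≡ 16; y = λ·(20 - 16) - 19 ≡ 5. → (16, 5)
4P: (16, 5) + (0, 15). λ = (15 - 5)/(0 - 16) ≡ 10/13 mod 29. 13⁻¹ ≡ 9 (mod 29), so λ ≡ 3.
  x = λ² - 16 - 0 = 9 - 16 ≡ 22; y = λ·(16 - 22) - 5 ≡ 6. → (22, 6)
5P: (22, 6) + (0, 15). λ = (15 - 6)/(0 - 22) ≡ 9/7 mod 29. 7⁻¹ ≡ 25 (mod 29), so λ ≡ 22.
  x = λ² - 22 - 0 = 484 - 22 ≡ 27; y = λ·(22 - 27) - 6 ≡ 0. → (27, 0)
6P: (27, 0) + (0, 15). λ = (15 - 0)/(0 - 27) ≡ 15/2 mod 29. 2⁻¹ ≡ 15 (mod 29) since 2·15 = 30 ≡ 1, so λ ≡ 22.
  x = λ² - 27 - 0 = 484 - 27 ≡ 22; y = λ·(27 - 22) - 0 ≡ 23. → (22, 23)
7P: (22, 23) + (0, 15). λ = (15 - 23)/(0 - 22) ≡ 21/7 mod 29. 7⁻¹ ≡ 25 (mod 29) since 7·25 = 175 ≡ 1, so λ ≡ 3.
  x = λ² - 22 - 0 = 9 - 22 ≡ 16; y = λ·(22 - 16) - 23 ≡ 24. → (16, 24)
8P: (16, 24) + (0, 15). λ = (15 - 24)/(0 - 16) ≡ 20/13 mod 29. 13⁻¹ ≡ 9 (mod 29), so λ ≡ 6.
  x = λ² - 16 - 0 = 36 - 16 ≡ 20; y = λ·(16 - 20) - 24 ≡ 10. → (20, 10)
9P: (20, 10) + (0, 15). λ = (15 - 10)/(0 - 20) ≡ 5/9 mod 29. 9⁻¹ ≡ 13 (mod 29), so λ ≡ 7.
  x = λ² - 20 - 0 = 49 - 20 ≡ 0; y = λ·(20 - 0) - 10 ≡ 14. → (0, 14)

(0, 14)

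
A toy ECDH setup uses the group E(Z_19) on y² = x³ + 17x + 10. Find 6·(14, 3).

Write Q = (14, 3).
Repeated addition: build up to 6Q.
2Q: tangent at (14, 3): λ = (3·14² + 17)/(2·3) ≡ 16/6. 6⁻¹ ≡ 16 (mod 19) since 6·16 = 96 ≡ 1, so λ ≡ 16·16 ≡ 9.
  x = λ² - 14 - 14 = 81 - 28 ≡ 15; y = λ·(14 - 15) - 3 ≡ 7. → (15, 7)
3Q: (15, 7) + (14, 3). λ = (3 - 7)/(14 - 15) ≡ 15/18 mod 19. 18⁻¹ ≡ 18 (mod 19), so λ ≡ 4.
  x = λ² - 15 - 14 = 16 - 29 ≡ 6; y = λ·(15 - 6) - 7 ≡ 10. → (6, 10)
4Q: (6, 10) + (14, 3). λ = (3 - 10)/(14 - 6) ≡ 12/8 mod 19. 8⁻¹ ≡ 12 (mod 19), so λ ≡ 11.
  x = λ² - 6 - 14 = 121 - 20 ≡ 6; y = λ·(6 - 6) - 10 ≡ 9. → (6, 9)
5Q: (6, 9) + (14, 3). λ = (3 - 9)/(14 - 6) ≡ 13/8 mod 19. 8⁻¹ ≡ 12 (mod 19), so λ ≡ 4.
  x = λ² - 6 - 14 = 16 - 20 ≡ 15; y = λ·(6 - 15) - 9 ≡ 12. → (15, 12)
6Q: (15, 12) + (14, 3). λ = (3 - 12)/(14 - 15) ≡ 10/18 mod 19. 18⁻¹ ≡ 18 (mod 19) since 18·18 = 324 ≡ 1, so λ ≡ 9.
  x = λ² - 15 - 14 = 81 - 29 ≡ 14; y = λ·(15 - 14) - 12 ≡ 16. → (14, 16)

(14, 16)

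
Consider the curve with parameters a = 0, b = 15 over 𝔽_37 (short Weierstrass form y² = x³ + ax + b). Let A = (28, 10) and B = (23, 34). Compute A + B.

(12, 2)

(28, 10) + (23, 34). λ = (34 - 10)/(23 - 28) ≡ 24/32 mod 37. 32⁻¹ ≡ 22 (mod 37), so λ ≡ 10.
  x = λ² - 28 - 23 = 100 - 51 ≡ 12; y = λ·(28 - 12) - 10 ≡ 2. → (12, 2)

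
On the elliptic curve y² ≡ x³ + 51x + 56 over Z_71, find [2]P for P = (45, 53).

tangent at (45, 53): λ = (3·45² + 51)/(2·53) ≡ 20/35. 35⁻¹ ≡ 69 (mod 71) since 35·69 = 2415 ≡ 1, so λ ≡ 20·69 ≡ 31.
  x = λ² - 45 - 45 = 961 - 90 ≡ 19; y = λ·(45 - 19) - 53 ≡ 43. → (19, 43)

(19, 43)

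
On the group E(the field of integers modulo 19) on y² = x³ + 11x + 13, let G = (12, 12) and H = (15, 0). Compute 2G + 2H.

First 2G:
Repeated addition: build up to 2G.
2G: tangent at (12, 12): λ = (3·12² + 11)/(2·12) ≡ 6/5. 5⁻¹ ≡ 4 (mod 19) since 5·4 = 20 ≡ 1, so λ ≡ 6·4 ≡ 5.
  x = λ² - 12 - 12 = 25 - 24 ≡ 1; y = λ·(12 - 1) - 12 ≡ 5. → (1, 5)
2G = (1, 5).
Next 2H:
Repeated addition: build up to 2H.
2H: (15, 0) + (15, 0): same x and y₁ ≡ -y₂, so the sum is 𝒪.
2H = 𝒪.
Finally 2G + 2H:
(1, 5) + 𝒪 = (1, 5) (identity).

(1, 5)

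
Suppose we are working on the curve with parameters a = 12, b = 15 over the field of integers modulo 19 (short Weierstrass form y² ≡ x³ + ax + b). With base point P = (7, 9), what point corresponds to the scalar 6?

Repeated addition: build up to 6P.
2P: tangent at (7, 9): λ = (3·7² + 12)/(2·9) ≡ 7/18. 18⁻¹ ≡ 18 (mod 19), so λ ≡ 7·18 ≡ 12.
  x = λ² - 7 - 7 = 144 - 14 ≡ 16; y = λ·(7 - 16) - 9 ≡ 16. → (16, 16)
3P: (16, 16) + (7, 9). λ = (9 - 16)/(7 - 16) ≡ 12/10 mod 19. 10⁻¹ ≡ 2 (mod 19) since 10·2 = 20 ≡ 1, so λ ≡ 5.
  x = λ² - 16 - 7 = 25 - 23 ≡ 2; y = λ·(16 - 2) - 16 ≡ 16. → (2, 16)
4P: (2, 16) + (7, 9). λ = (9 - 16)/(7 - 2) ≡ 12/5 mod 19. 5⁻¹ ≡ 4 (mod 19) since 5·4 = 20 ≡ 1, so λ ≡ 10.
  x = λ² - 2 - 7 = 100 - 9 ≡ 15; y = λ·(2 - 15) - 16 ≡ 6. → (15, 6)
5P: (15, 6) + (7, 9). λ = (9 - 6)/(7 - 15) ≡ 3/11 mod 19. 11⁻¹ ≡ 7 (mod 19), so λ ≡ 2.
  x = λ² - 15 - 7 = 4 - 22 ≡ 1; y = λ·(15 - 1) - 6 ≡ 3. → (1, 3)
6P: (1, 3) + (7, 9). λ = (9 - 3)/(7 - 1) ≡ 6/6 mod 19. 6⁻¹ ≡ 16 (mod 19), so λ ≡ 1.
  x = λ² - 1 - 7 = 1 - 8 ≡ 12; y = λ·(1 - 12) - 3 ≡ 5. → (12, 5)

(12, 5)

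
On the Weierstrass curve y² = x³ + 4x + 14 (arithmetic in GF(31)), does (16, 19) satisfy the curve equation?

y² = 19² ≡ 20; x³ + 4x + 14 = 4174 ≡ 20 (mod 31). 20 = 20.

yes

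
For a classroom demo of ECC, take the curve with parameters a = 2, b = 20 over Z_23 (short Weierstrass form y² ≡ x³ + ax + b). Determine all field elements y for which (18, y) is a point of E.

0

x³ + 2x + 20 = 5888 ≡ 0 (mod 23).
Only y = 0 satisfies y² ≡ 0.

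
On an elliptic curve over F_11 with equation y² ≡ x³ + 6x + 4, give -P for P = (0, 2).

(0, 9)

-(0, 2) = (0, -2 mod 11) = (0, 9).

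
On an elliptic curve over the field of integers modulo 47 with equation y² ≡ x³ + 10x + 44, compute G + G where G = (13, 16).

tangent at (13, 16): λ = (3·13² + 10)/(2·16) ≡ 0/32. 32⁻¹ ≡ 25 (mod 47), so λ ≡ 0·25 ≡ 0.
  x = λ² - 13 - 13 = 0 - 26 ≡ 21; y = λ·(13 - 21) - 16 ≡ 31. → (21, 31)

(21, 31)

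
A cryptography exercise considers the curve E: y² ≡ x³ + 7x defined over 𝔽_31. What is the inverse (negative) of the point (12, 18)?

-(12, 18) = (12, -18 mod 31) = (12, 13).

(12, 13)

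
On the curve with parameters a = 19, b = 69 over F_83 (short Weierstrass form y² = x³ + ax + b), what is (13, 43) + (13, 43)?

tangent at (13, 43): λ = (3·13² + 19)/(2·43) ≡ 28/3. 3⁻¹ ≡ 28 (mod 83), so λ ≡ 28·28 ≡ 37.
  x = λ² - 13 - 13 = 1369 - 26 ≡ 15; y = λ·(13 - 15) - 43 ≡ 49. → (15, 49)

(15, 49)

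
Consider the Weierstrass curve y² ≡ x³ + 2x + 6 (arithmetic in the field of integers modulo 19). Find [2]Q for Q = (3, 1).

tangent at (3, 1): λ = (3·3² + 2)/(2·1) ≡ 10/2. 2⁻¹ ≡ 10 (mod 19), so λ ≡ 10·10 ≡ 5.
  x = λ² - 3 - 3 = 25 - 6 ≡ 0; y = λ·(3 - 0) - 1 ≡ 14. → (0, 14)

(0, 14)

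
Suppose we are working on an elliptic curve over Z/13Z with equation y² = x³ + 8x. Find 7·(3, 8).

(3, 8)

Write P = (3, 8).
Repeated addition: build up to 7P.
2P: tangent at (3, 8): λ = (3·3² + 8)/(2·8) ≡ 9/3. 3⁻¹ ≡ 9 (mod 13) since 3·9 = 27 ≡ 1, so λ ≡ 9·9 ≡ 3.
  x = λ² - 3 - 3 = 9 - 6 ≡ 3; y = λ·(3 - 3) - 8 ≡ 5. → (3, 5)
3P: (3, 5) + (3, 8): same x and y₁ ≡ -y₂, so the sum is the point at infinity.
4P: the point at infinity + (3, 8) = (3, 8) (identity).
5P: tangent at (3, 8): λ = (3·3² + 8)/(2·8) ≡ 9/3. 3⁻¹ ≡ 9 (mod 13), so λ ≡ 9·9 ≡ 3.
  x = λ² - 3 - 3 = 9 - 6 ≡ 3; y = λ·(3 - 3) - 8 ≡ 5. → (3, 5)
6P: (3, 5) + (3, 8): same x and y₁ ≡ -y₂, so the sum is the point at infinity.
7P: the point at infinity + (3, 8) = (3, 8) (identity).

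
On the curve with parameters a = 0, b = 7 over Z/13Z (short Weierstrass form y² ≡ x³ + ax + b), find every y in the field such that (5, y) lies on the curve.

x³ + 0x + 7 = 132 ≡ 2 (mod 13).
2 is a non-residue mod 13; no y exists.

none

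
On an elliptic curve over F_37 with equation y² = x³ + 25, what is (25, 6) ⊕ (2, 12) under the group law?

(20, 12)

(25, 6) + (2, 12). λ = (12 - 6)/(2 - 25) ≡ 6/14 mod 37. 14⁻¹ ≡ 8 (mod 37) since 14·8 = 112 ≡ 1, so λ ≡ 11.
  x = λ² - 25 - 2 = 121 - 27 ≡ 20; y = λ·(25 - 20) - 6 ≡ 12. → (20, 12)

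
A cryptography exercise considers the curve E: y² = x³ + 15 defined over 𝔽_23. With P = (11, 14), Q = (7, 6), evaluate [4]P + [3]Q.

(9, 13)

First 4P:
Repeated addition: build up to 4P.
2P: tangent at (11, 14): λ = (3·11² + 0)/(2·14) ≡ 18/5. 5⁻¹ ≡ 14 (mod 23), so λ ≡ 18·14 ≡ 22.
  x = λ² - 11 - 11 = 484 - 22 ≡ 2; y = λ·(11 - 2) - 14 ≡ 0. → (2, 0)
3P: (2, 0) + (11, 14). λ = (14 - 0)/(11 - 2) ≡ 14/9 mod 23. 9⁻¹ ≡ 18 (mod 23), so λ ≡ 22.
  x = λ² - 2 - 11 = 484 - 13 ≡ 11; y = λ·(2 - 11) - 0 ≡ 9. → (11, 9)
4P: (11, 9) + (11, 14): same x and y₁ ≡ -y₂, so the sum is the point at infinity.
4P = the point at infinity.
Next 3Q:
Repeated addition: build up to 3Q.
2Q: tangent at (7, 6): λ = (3·7² + 0)/(2·6) ≡ 9/12. 12⁻¹ ≡ 2 (mod 23), so λ ≡ 9·2 ≡ 18.
  x = λ² - 7 - 7 = 324 - 14 ≡ 11; y = λ·(7 - 11) - 6 ≡ 14. → (11, 14)
3Q: (11, 14) + (7, 6). λ = (6 - 14)/(7 - 11) ≡ 15/19 mod 23. 19⁻¹ ≡ 17 (mod 23) since 19·17 = 323 ≡ 1, so λ ≡ 2.
  x = λ² - 11 - 7 = 4 - 18 ≡ 9; y = λ·(11 - 9) - 14 ≡ 13. → (9, 13)
3Q = (9, 13).
Finally 4P + 3Q:
the point at infinity + (9, 13) = (9, 13) (identity).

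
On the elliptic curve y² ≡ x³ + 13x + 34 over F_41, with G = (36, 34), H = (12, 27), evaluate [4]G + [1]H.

First 4G:
Repeated addition: build up to 4G.
2G: tangent at (36, 34): λ = (3·36² + 13)/(2·34) ≡ 6/27. 27⁻¹ ≡ 38 (mod 41) since 27·38 = 1026 ≡ 1, so λ ≡ 6·38 ≡ 23.
  x = λ² - 36 - 36 = 529 - 72 ≡ 6; y = λ·(36 - 6) - 34 ≡ 0. → (6, 0)
3G: (6, 0) + (36, 34). λ = (34 - 0)/(36 - 6) ≡ 34/30 mod 41. 30⁻¹ ≡ 26 (mod 41) since 30·26 = 780 ≡ 1, so λ ≡ 23.
  x = λ² - 6 - 36 = 529 - 42 ≡ 36; y = λ·(6 - 36) - 0 ≡ 7. → (36, 7)
4G: (36, 7) + (36, 34): same x and y₁ ≡ -y₂, so the sum is 𝒪.
4G = 𝒪.
Finally 4G + H:
𝒪 + (12, 27) = (12, 27) (identity).

(12, 27)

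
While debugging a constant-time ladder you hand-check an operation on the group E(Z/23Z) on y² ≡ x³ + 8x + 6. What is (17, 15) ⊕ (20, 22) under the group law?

(17, 15) + (20, 22). λ = (22 - 15)/(20 - 17) ≡ 7/3 mod 23. 3⁻¹ ≡ 8 (mod 23) since 3·8 = 24 ≡ 1, so λ ≡ 10.
  x = λ² - 17 - 20 = 100 - 37 ≡ 17; y = λ·(17 - 17) - 15 ≡ 8. → (17, 8)

(17, 8)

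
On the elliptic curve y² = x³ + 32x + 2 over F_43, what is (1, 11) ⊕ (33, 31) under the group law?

(1, 11) + (33, 31). λ = (31 - 11)/(33 - 1) ≡ 20/32 mod 43. 32⁻¹ ≡ 39 (mod 43), so λ ≡ 6.
  x = λ² - 1 - 33 = 36 - 34 ≡ 2; y = λ·(1 - 2) - 11 ≡ 26. → (2, 26)

(2, 26)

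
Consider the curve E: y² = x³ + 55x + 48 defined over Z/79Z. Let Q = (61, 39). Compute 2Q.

(36, 40)

tangent at (61, 39): λ = (3·61² + 55)/(2·39) ≡ 0/78. 78⁻¹ ≡ 78 (mod 79), so λ ≡ 0·78 ≡ 0.
  x = λ² - 61 - 61 = 0 - 122 ≡ 36; y = λ·(61 - 36) - 39 ≡ 40. → (36, 40)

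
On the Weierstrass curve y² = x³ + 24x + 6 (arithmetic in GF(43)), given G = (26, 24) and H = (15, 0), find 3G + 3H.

First 3G:
Repeated addition: build up to 3G.
2G: tangent at (26, 24): λ = (3·26² + 24)/(2·24) ≡ 31/5. 5⁻¹ ≡ 26 (mod 43) since 5·26 = 130 ≡ 1, so λ ≡ 31·26 ≡ 32.
  x = λ² - 26 - 26 = 1024 - 52 ≡ 26; y = λ·(26 - 26) - 24 ≡ 19. → (26, 19)
3G: (26, 19) + (26, 24): same x and y₁ ≡ -y₂, so the sum is ∞.
3G = ∞.
Next 3H:
Repeated addition: build up to 3H.
2H: (15, 0) + (15, 0): same x and y₁ ≡ -y₂, so the sum is ∞.
3H: ∞ + (15, 0) = (15, 0) (identity).
3H = (15, 0).
Finally 3G + 3H:
∞ + (15, 0) = (15, 0) (identity).

(15, 0)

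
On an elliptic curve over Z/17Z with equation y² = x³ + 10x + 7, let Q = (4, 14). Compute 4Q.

Double-and-add on 4 = (100)₂. Start with Q = (4, 14) for the leading 1-bit.
double: tangent at (4, 14): λ = (3·4² + 10)/(2·14) ≡ 7/11. 11⁻¹ ≡ 14 (mod 17), so λ ≡ 7·14 ≡ 13.
  x = λ² - 4 - 4 = 169 - 8 ≡ 8; y = λ·(4 - 8) - 14 ≡ 2. → (8, 2)
double: tangent at (8, 2): λ = (3·8² + 10)/(2·2) ≡ 15/4. 4⁻¹ ≡ 13 (mod 17) since 4·13 = 52 ≡ 1, so λ ≡ 15·13 ≡ 8.
  x = λ² - 8 - 8 = 64 - 16 ≡ 14; y = λ·(8 - 14) - 2 ≡ 1. → (14, 1)

(14, 1)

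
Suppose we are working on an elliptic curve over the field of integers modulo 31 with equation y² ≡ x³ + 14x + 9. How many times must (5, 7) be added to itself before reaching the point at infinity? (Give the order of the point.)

2P: tangent at (5, 7): λ = (3·5² + 14)/(2·7) ≡ 27/14. 14⁻¹ ≡ 20 (mod 31) since 14·20 = 280 ≡ 1, so λ ≡ 27·20 ≡ 13.
  x = λ² - 5 - 5 = 169 - 10 ≡ 4; y = λ·(5 - 4) - 7 ≡ 6. → (4, 6)
3P: (4, 6) + (5, 7). λ = (7 - 6)/(5 - 4) ≡ 1/1 mod 31. 1⁻¹ ≡ 1 (mod 31), so λ ≡ 1.
  x = λ² - 4 - 5 = 1 - 9 ≡ 23; y = λ·(4 - 23) - 6 ≡ 6. → (23, 6)
4P: (23, 6) + (5, 7). λ = (7 - 6)/(5 - 23) ≡ 1/13 mod 31. 13⁻¹ ≡ 12 (mod 31), so λ ≡ 12.
  x = λ² - 23 - 5 = 144 - 28 ≡ 23; y = λ·(23 - 23) - 6 ≡ 25. → (23, 25)
5P: (23, 25) + (5, 7). λ = (7 - 25)/(5 - 23) ≡ 13/13 mod 31. 13⁻¹ ≡ 12 (mod 31) since 13·12 = 156 ≡ 1, so λ ≡ 1.
  x = λ² - 23 - 5 = 1 - 28 ≡ 4; y = λ·(23 - 4) - 25 ≡ 25. → (4, 25)
6P: (4, 25) + (5, 7). λ = (7 - 25)/(5 - 4) ≡ 13/1 mod 31. 1⁻¹ ≡ 1 (mod 31), so λ ≡ 13.
  x = λ² - 4 - 5 = 169 - 9 ≡ 5; y = λ·(4 - 5) - 25 ≡ 24. → (5, 24)
7P: (5, 24) + (5, 7): same x and y₁ ≡ -y₂, so the sum is the point at infinity.
7P = the point at infinity, so the order is 7.

7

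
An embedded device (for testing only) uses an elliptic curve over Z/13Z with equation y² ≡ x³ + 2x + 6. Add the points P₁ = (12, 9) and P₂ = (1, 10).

(12, 9) + (1, 10). λ = (10 - 9)/(1 - 12) ≡ 1/2 mod 13. 2⁻¹ ≡ 7 (mod 13), so λ ≡ 7.
  x = λ² - 12 - 1 = 49 - 13 ≡ 10; y = λ·(12 - 10) - 9 ≡ 5. → (10, 5)

(10, 5)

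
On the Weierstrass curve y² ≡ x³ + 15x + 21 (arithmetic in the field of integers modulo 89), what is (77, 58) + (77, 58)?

(19, 32)

tangent at (77, 58): λ = (3·77² + 15)/(2·58) ≡ 2/27. 27⁻¹ ≡ 33 (mod 89) since 27·33 = 891 ≡ 1, so λ ≡ 2·33 ≡ 66.
  x = λ² - 77 - 77 = 4356 - 154 ≡ 19; y = λ·(77 - 19) - 58 ≡ 32. → (19, 32)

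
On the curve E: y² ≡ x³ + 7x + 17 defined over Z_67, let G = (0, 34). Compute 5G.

(42, 30)

Double-and-add on 5 = (101)₂. Start with G = (0, 34) for the leading 1-bit.
double: tangent at (0, 34): λ = (3·0² + 7)/(2·34) ≡ 7/1. 1⁻¹ ≡ 1 (mod 67) since 1·1 = 1 ≡ 1, so λ ≡ 7·1 ≡ 7.
  x = λ² - 0 - 0 = 49 - 0 ≡ 49; y = λ·(0 - 49) - 34 ≡ 25. → (49, 25)
double: tangent at (49, 25): λ = (3·49² + 7)/(2·25) ≡ 41/50. 50⁻¹ ≡ 63 (mod 67), so λ ≡ 41·63 ≡ 37.
  x = λ² - 49 - 49 = 1369 - 98 ≡ 65; y = λ·(49 - 65) - 25 ≡ 53. → (65, 53)
add G: (65, 53) + (0, 34). λ = (34 - 53)/(0 - 65) ≡ 48/2 mod 67. 2⁻¹ ≡ 34 (mod 67), so λ ≡ 24.
  x = λ² - 65 - 0 = 576 - 65 ≡ 42; y = λ·(65 - 42) - 53 ≡ 30. → (42, 30)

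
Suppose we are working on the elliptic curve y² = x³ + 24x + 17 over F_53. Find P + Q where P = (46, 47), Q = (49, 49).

(35, 31)

(46, 47) + (49, 49). λ = (49 - 47)/(49 - 46) ≡ 2/3 mod 53. 3⁻¹ ≡ 18 (mod 53), so λ ≡ 36.
  x = λ² - 46 - 49 = 1296 - 95 ≡ 35; y = λ·(46 - 35) - 47 ≡ 31. → (35, 31)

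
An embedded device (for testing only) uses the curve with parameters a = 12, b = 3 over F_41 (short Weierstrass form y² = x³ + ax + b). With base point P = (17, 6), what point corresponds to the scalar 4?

(22, 3)

Repeated addition: build up to 4P.
2P: tangent at (17, 6): λ = (3·17² + 12)/(2·6) ≡ 18/12. 12⁻¹ ≡ 24 (mod 41) since 12·24 = 288 ≡ 1, so λ ≡ 18·24 ≡ 22.
  x = λ² - 17 - 17 = 484 - 34 ≡ 40; y = λ·(17 - 40) - 6 ≡ 21. → (40, 21)
3P: (40, 21) + (17, 6). λ = (6 - 21)/(17 - 40) ≡ 26/18 mod 41. 18⁻¹ ≡ 16 (mod 41), so λ ≡ 6.
  x = λ² - 40 - 17 = 36 - 57 ≡ 20; y = λ·(40 - 20) - 21 ≡ 17. → (20, 17)
4P: (20, 17) + (17, 6). λ = (6 - 17)/(17 - 20) ≡ 30/38 mod 41. 38⁻¹ ≡ 27 (mod 41), so λ ≡ 31.
  x = λ² - 20 - 17 = 961 - 37 ≡ 22; y = λ·(20 - 22) - 17 ≡ 3. → (22, 3)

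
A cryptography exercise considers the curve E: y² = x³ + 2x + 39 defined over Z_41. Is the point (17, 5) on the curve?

yes

y² = 5² ≡ 25; x³ + 2x + 39 = 4986 ≡ 25 (mod 41). 25 = 25.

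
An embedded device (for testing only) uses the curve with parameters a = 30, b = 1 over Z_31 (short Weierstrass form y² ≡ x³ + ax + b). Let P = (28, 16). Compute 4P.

(8, 28)

Double-and-add on 4 = (100)₂. Start with P = (28, 16) for the leading 1-bit.
double: tangent at (28, 16): λ = (3·28² + 30)/(2·16) ≡ 26/1. 1⁻¹ ≡ 1 (mod 31) since 1·1 = 1 ≡ 1, so λ ≡ 26·1 ≡ 26.
  x = λ² - 28 - 28 = 676 - 56 ≡ 0; y = λ·(28 - 0) - 16 ≡ 30. → (0, 30)
double: tangent at (0, 30): λ = (3·0² + 30)/(2·30) ≡ 30/29. 29⁻¹ ≡ 15 (mod 31), so λ ≡ 30·15 ≡ 16.
  x = λ² - 0 - 0 = 256 - 0 ≡ 8; y = λ·(0 - 8) - 30 ≡ 28. → (8, 28)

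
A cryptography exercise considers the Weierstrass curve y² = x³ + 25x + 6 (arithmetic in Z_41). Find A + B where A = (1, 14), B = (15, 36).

(1, 14) + (15, 36). λ = (36 - 14)/(15 - 1) ≡ 22/14 mod 41. 14⁻¹ ≡ 3 (mod 41), so λ ≡ 25.
  x = λ² - 1 - 15 = 625 - 16 ≡ 35; y = λ·(1 - 35) - 14 ≡ 38. → (35, 38)

(35, 38)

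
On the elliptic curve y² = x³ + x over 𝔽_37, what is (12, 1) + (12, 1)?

(34, 9)

tangent at (12, 1): λ = (3·12² + 1)/(2·1) ≡ 26/2. 2⁻¹ ≡ 19 (mod 37), so λ ≡ 26·19 ≡ 13.
  x = λ² - 12 - 12 = 169 - 24 ≡ 34; y = λ·(12 - 34) - 1 ≡ 9. → (34, 9)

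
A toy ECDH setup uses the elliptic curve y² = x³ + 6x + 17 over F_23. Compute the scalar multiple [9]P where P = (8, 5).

Repeated addition: build up to 9P.
2P: tangent at (8, 5): λ = (3·8² + 6)/(2·5) ≡ 14/10. 10⁻¹ ≡ 7 (mod 23) since 10·7 = 70 ≡ 1, so λ ≡ 14·7 ≡ 6.
  x = λ² - 8 - 8 = 36 - 16 ≡ 20; y = λ·(8 - 20) - 5 ≡ 15. → (20, 15)
3P: (20, 15) + (8, 5). λ = (5 - 15)/(8 - 20) ≡ 13/11 mod 23. 11⁻¹ ≡ 21 (mod 23) since 11·21 = 231 ≡ 1, so λ ≡ 20.
  x = λ² - 20 - 8 = 400 - 28 ≡ 4; y = λ·(20 - 4) - 15 ≡ 6. → (4, 6)
4P: (4, 6) + (8, 5). λ = (5 - 6)/(8 - 4) ≡ 22/4 mod 23. 4⁻¹ ≡ 6 (mod 23), so λ ≡ 17.
  x = λ² - 4 - 8 = 289 - 12 ≡ 1; y = λ·(4 - 1) - 6 ≡ 22. → (1, 22)
5P: (1, 22) + (8, 5). λ = (5 - 22)/(8 - 1) ≡ 6/7 mod 23. 7⁻¹ ≡ 10 (mod 23), so λ ≡ 14.
  x = λ² - 1 - 8 = 196 - 9 ≡ 3; y = λ·(1 - 3) - 22 ≡ 19. → (3, 19)
6P: (3, 19) + (8, 5). λ = (5 - 19)/(8 - 3) ≡ 9/5 mod 23. 5⁻¹ ≡ 14 (mod 23), so λ ≡ 11.
  x = λ² - 3 - 8 = 121 - 11 ≡ 18; y = λ·(3 - 18) - 19 ≡ 0. → (18, 0)
7P: (18, 0) + (8, 5). λ = (5 - 0)/(8 - 18) ≡ 5/13 mod 23. 13⁻¹ ≡ 16 (mod 23), so λ ≡ 11.
  x = λ² - 18 - 8 = 121 - 26 ≡ 3; y = λ·(18 - 3) - 0 ≡ 4. → (3, 4)
8P: (3, 4) + (8, 5). λ = (5 - 4)/(8 - 3) ≡ 1/5 mod 23. 5⁻¹ ≡ 14 (mod 23) since 5·14 = 70 ≡ 1, so λ ≡ 14.
  x = λ² - 3 - 8 = 196 - 11 ≡ 1; y = λ·(3 - 1) - 4 ≡ 1. → (1, 1)
9P: (1, 1) + (8, 5). λ = (5 - 1)/(8 - 1) ≡ 4/7 mod 23. 7⁻¹ ≡ 10 (mod 23) since 7·10 = 70 ≡ 1, so λ ≡ 17.
  x = λ² - 1 - 8 = 289 - 9 ≡ 4; y = λ·(1 - 4) - 1 ≡ 17. → (4, 17)

(4, 17)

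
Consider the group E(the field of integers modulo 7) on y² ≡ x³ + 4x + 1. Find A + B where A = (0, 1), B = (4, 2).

(0, 1) + (4, 2). λ = (2 - 1)/(4 - 0) ≡ 1/4 mod 7. 4⁻¹ ≡ 2 (mod 7) since 4·2 = 8 ≡ 1, so λ ≡ 2.
  x = λ² - 0 - 4 = 4 - 4 ≡ 0; y = λ·(0 - 0) - 1 ≡ 6. → (0, 6)

(0, 6)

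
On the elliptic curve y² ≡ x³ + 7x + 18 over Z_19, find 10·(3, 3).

Write Q = (3, 3).
Double-and-add on 10 = (1010)₂. Start with Q = (3, 3) for the leading 1-bit.
double: tangent at (3, 3): λ = (3·3² + 7)/(2·3) ≡ 15/6. 6⁻¹ ≡ 16 (mod 19) since 6·16 = 96 ≡ 1, so λ ≡ 15·16 ≡ 12.
  x = λ² - 3 - 3 = 144 - 6 ≡ 5; y = λ·(3 - 5) - 3 ≡ 11. → (5, 11)
double: tangent at (5, 11): λ = (3·5² + 7)/(2·11) ≡ 6/3. 3⁻¹ ≡ 13 (mod 19) since 3·13 = 39 ≡ 1, so λ ≡ 6·13 ≡ 2.
  x = λ² - 5 - 5 = 4 - 10 ≡ 13; y = λ·(5 - 13) - 11 ≡ 11. → (13, 11)
add Q: (13, 11) + (3, 3). λ = (3 - 11)/(3 - 13) ≡ 11/9 mod 19. 9⁻¹ ≡ 17 (mod 19), so λ ≡ 16.
  x = λ² - 13 - 3 = 256 - 16 ≡ 12; y = λ·(13 - 12) - 11 ≡ 5. → (12, 5)
double: tangent at (12, 5): λ = (3·12² + 7)/(2·5) ≡ 2/10. 10⁻¹ ≡ 2 (mod 19), so λ ≡ 2·2 ≡ 4.
  x = λ² - 12 - 12 = 16 - 24 ≡ 11; y = λ·(12 - 11) - 5 ≡ 18. → (11, 18)

(11, 18)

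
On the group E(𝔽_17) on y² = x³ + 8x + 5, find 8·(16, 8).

Write Q = (16, 8).
Double-and-add on 8 = (1000)₂. Start with Q = (16, 8) for the leading 1-bit.
double: tangent at (16, 8): λ = (3·16² + 8)/(2·8) ≡ 11/16. 16⁻¹ ≡ 16 (mod 17) since 16·16 = 256 ≡ 1, so λ ≡ 11·16 ≡ 6.
  x = λ² - 16 - 16 = 36 - 32 ≡ 4; y = λ·(16 - 4) - 8 ≡ 13. → (4, 13)
double: tangent at (4, 13): λ = (3·4² + 8)/(2·13) ≡ 5/9. 9⁻¹ ≡ 2 (mod 17), so λ ≡ 5·2 ≡ 10.
  x = λ² - 4 - 4 = 100 - 8 ≡ 7; y = λ·(4 - 7) - 13 ≡ 8. → (7, 8)
double: tangent at (7, 8): λ = (3·7² + 8)/(2·8) ≡ 2/16. 16⁻¹ ≡ 16 (mod 17), so λ ≡ 2·16 ≡ 15.
  x = λ² - 7 - 7 = 225 - 14 ≡ 7; y = λ·(7 - 7) - 8 ≡ 9. → (7, 9)

(7, 9)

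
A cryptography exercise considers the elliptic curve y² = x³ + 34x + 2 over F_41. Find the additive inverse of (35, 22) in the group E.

(35, 19)

-(35, 22) = (35, -22 mod 41) = (35, 19).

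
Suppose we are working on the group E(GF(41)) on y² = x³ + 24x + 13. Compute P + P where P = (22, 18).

(38, 23)

tangent at (22, 18): λ = (3·22² + 24)/(2·18) ≡ 0/36. 36⁻¹ ≡ 8 (mod 41) since 36·8 = 288 ≡ 1, so λ ≡ 0·8 ≡ 0.
  x = λ² - 22 - 22 = 0 - 44 ≡ 38; y = λ·(22 - 38) - 18 ≡ 23. → (38, 23)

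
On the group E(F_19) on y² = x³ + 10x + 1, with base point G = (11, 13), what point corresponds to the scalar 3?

Repeated addition: build up to 3G.
2G: tangent at (11, 13): λ = (3·11² + 10)/(2·13) ≡ 12/7. 7⁻¹ ≡ 11 (mod 19) since 7·11 = 77 ≡ 1, so λ ≡ 12·11 ≡ 18.
  x = λ² - 11 - 11 = 324 - 22 ≡ 17; y = λ·(11 - 17) - 13 ≡ 12. → (17, 12)
3G: (17, 12) + (11, 13). λ = (13 - 12)/(11 - 17) ≡ 1/13 mod 19. 13⁻¹ ≡ 3 (mod 19), so λ ≡ 3.
  x = λ² - 17 - 11 = 9 - 28 ≡ 0; y = λ·(17 - 0) - 12 ≡ 1. → (0, 1)

(0, 1)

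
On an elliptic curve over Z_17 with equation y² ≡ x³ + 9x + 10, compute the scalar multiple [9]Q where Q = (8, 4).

Double-and-add on 9 = (1001)₂. Start with Q = (8, 4) for the leading 1-bit.
double: tangent at (8, 4): λ = (3·8² + 9)/(2·4) ≡ 14/8. 8⁻¹ ≡ 15 (mod 17), so λ ≡ 14·15 ≡ 6.
  x = λ² - 8 - 8 = 36 - 16 ≡ 3; y = λ·(8 - 3) - 4 ≡ 9. → (3, 9)
double: tangent at (3, 9): λ = (3·3² + 9)/(2·9) ≡ 2/1. 1⁻¹ ≡ 1 (mod 17) since 1·1 = 1 ≡ 1, so λ ≡ 2·1 ≡ 2.
  x = λ² - 3 - 3 = 4 - 6 ≡ 15; y = λ·(3 - 15) - 9 ≡ 1. → (15, 1)
double: tangent at (15, 1): λ = (3·15² + 9)/(2·1) ≡ 4/2. 2⁻¹ ≡ 9 (mod 17) since 2·9 = 18 ≡ 1, so λ ≡ 4·9 ≡ 2.
  x = λ² - 15 - 15 = 4 - 30 ≡ 8; y = λ·(15 - 8) - 1 ≡ 13. → (8, 13)
add Q: (8, 13) + (8, 4): same x and y₁ ≡ -y₂, so the sum is O.

O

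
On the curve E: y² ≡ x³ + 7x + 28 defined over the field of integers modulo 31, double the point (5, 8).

tangent at (5, 8): λ = (3·5² + 7)/(2·8) ≡ 20/16. 16⁻¹ ≡ 2 (mod 31), so λ ≡ 20·2 ≡ 9.
  x = λ² - 5 - 5 = 81 - 10 ≡ 9; y = λ·(5 - 9) - 8 ≡ 18. → (9, 18)

(9, 18)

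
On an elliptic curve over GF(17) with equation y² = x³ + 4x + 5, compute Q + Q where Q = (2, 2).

(12, 9)

tangent at (2, 2): λ = (3·2² + 4)/(2·2) ≡ 16/4. 4⁻¹ ≡ 13 (mod 17) since 4·13 = 52 ≡ 1, so λ ≡ 16·13 ≡ 4.
  x = λ² - 2 - 2 = 16 - 4 ≡ 12; y = λ·(2 - 12) - 2 ≡ 9. → (12, 9)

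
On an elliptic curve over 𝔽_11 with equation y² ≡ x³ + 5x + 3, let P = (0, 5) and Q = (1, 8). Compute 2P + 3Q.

First 2P:
Repeated addition: build up to 2P.
2P: tangent at (0, 5): λ = (3·0² + 5)/(2·5) ≡ 5/10. 10⁻¹ ≡ 10 (mod 11) since 10·10 = 100 ≡ 1, so λ ≡ 5·10 ≡ 6.
  x = λ² - 0 - 0 = 36 - 0 ≡ 3; y = λ·(0 - 3) - 5 ≡ 10. → (3, 10)
2P = (3, 10).
Next 3Q:
Repeated addition: build up to 3Q.
2Q: tangent at (1, 8): λ = (3·1² + 5)/(2·8) ≡ 8/5. 5⁻¹ ≡ 9 (mod 11) since 5·9 = 45 ≡ 1, so λ ≡ 8·9 ≡ 6.
  x = λ² - 1 - 1 = 36 - 2 ≡ 1; y = λ·(1 - 1) - 8 ≡ 3. → (1, 3)
3Q: (1, 3) + (1, 8): same x and y₁ ≡ -y₂, so the sum is ∞.
3Q = ∞.
Finally 2P + 3Q:
(3, 10) + ∞ = (3, 10) (identity).

(3, 10)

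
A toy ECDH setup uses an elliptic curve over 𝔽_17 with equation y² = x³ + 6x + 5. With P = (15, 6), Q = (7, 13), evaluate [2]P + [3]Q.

First 2P:
Repeated addition: build up to 2P.
2P: tangent at (15, 6): λ = (3·15² + 6)/(2·6) ≡ 1/12. 12⁻¹ ≡ 10 (mod 17), so λ ≡ 1·10 ≡ 10.
  x = λ² - 15 - 15 = 100 - 30 ≡ 2; y = λ·(15 - 2) - 6 ≡ 5. → (2, 5)
2P = (2, 5).
Next 3Q:
Repeated addition: build up to 3Q.
2Q: tangent at (7, 13): λ = (3·7² + 6)/(2·13) ≡ 0/9. 9⁻¹ ≡ 2 (mod 17) since 9·2 = 18 ≡ 1, so λ ≡ 0·2 ≡ 0.
  x = λ² - 7 - 7 = 0 - 14 ≡ 3; y = λ·(7 - 3) - 13 ≡ 4. → (3, 4)
3Q: (3, 4) + (7, 13). λ = (13 - 4)/(7 - 3) ≡ 9/4 mod 17. 4⁻¹ ≡ 13 (mod 17) since 4·13 = 52 ≡ 1, so λ ≡ 15.
  x = λ² - 3 - 7 = 225 - 10 ≡ 11; y = λ·(3 - 11) - 4 ≡ 12. → (11, 12)
3Q = (11, 12).
Finally 2P + 3Q:
(2, 5) + (11, 12). λ = (12 - 5)/(11 - 2) ≡ 7/9 mod 17. 9⁻¹ ≡ 2 (mod 17) since 9·2 = 18 ≡ 1, so λ ≡ 14.
  x = λ² - 2 - 11 = 196 - 13 ≡ 13; y = λ·(2 - 13) - 5 ≡ 11. → (13, 11)

(13, 11)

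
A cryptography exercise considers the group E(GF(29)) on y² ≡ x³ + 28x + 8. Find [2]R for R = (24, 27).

tangent at (24, 27): λ = (3·24² + 28)/(2·27) ≡ 16/25. 25⁻¹ ≡ 7 (mod 29), so λ ≡ 16·7 ≡ 25.
  x = λ² - 24 - 24 = 625 - 48 ≡ 26; y = λ·(24 - 26) - 27 ≡ 10. → (26, 10)

(26, 10)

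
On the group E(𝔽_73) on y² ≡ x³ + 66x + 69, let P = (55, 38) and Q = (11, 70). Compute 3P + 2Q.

First 3P:
Repeated addition: build up to 3P.
2P: tangent at (55, 38): λ = (3·55² + 66)/(2·38) ≡ 16/3. 3⁻¹ ≡ 49 (mod 73), so λ ≡ 16·49 ≡ 54.
  x = λ² - 55 - 55 = 2916 - 110 ≡ 32; y = λ·(55 - 32) - 38 ≡ 36. → (32, 36)
3P: (32, 36) + (55, 38). λ = (38 - 36)/(55 - 32) ≡ 2/23 mod 73. 23⁻¹ ≡ 54 (mod 73), so λ ≡ 35.
  x = λ² - 32 - 55 = 1225 - 87 ≡ 43; y = λ·(32 - 43) - 36 ≡ 17. → (43, 17)
3P = (43, 17).
Next 2Q:
Repeated addition: build up to 2Q.
2Q: tangent at (11, 70): λ = (3·11² + 66)/(2·70) ≡ 64/67. 67⁻¹ ≡ 12 (mod 73) since 67·12 = 804 ≡ 1, so λ ≡ 64·12 ≡ 38.
  x = λ² - 11 - 11 = 1444 - 22 ≡ 35; y = λ·(11 - 35) - 70 ≡ 40. → (35, 40)
2Q = (35, 40).
Finally 3P + 2Q:
(43, 17) + (35, 40). λ = (40 - 17)/(35 - 43) ≡ 23/65 mod 73. 65⁻¹ ≡ 9 (mod 73) since 65·9 = 585 ≡ 1, so λ ≡ 61.
  x = λ² - 43 - 35 = 3721 - 78 ≡ 66; y = λ·(43 - 66) - 17 ≡ 40. → (66, 40)

(66, 40)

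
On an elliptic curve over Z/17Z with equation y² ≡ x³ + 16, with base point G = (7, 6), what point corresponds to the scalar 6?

(0, 4)

Repeated addition: build up to 6G.
2G: tangent at (7, 6): λ = (3·7² + 0)/(2·6) ≡ 11/12. 12⁻¹ ≡ 10 (mod 17), so λ ≡ 11·10 ≡ 8.
  x = λ² - 7 - 7 = 64 - 14 ≡ 16; y = λ·(7 - 16) - 6 ≡ 7. → (16, 7)
3G: (16, 7) + (7, 6). λ = (6 - 7)/(7 - 16) ≡ 16/8 mod 17. 8⁻¹ ≡ 15 (mod 17), so λ ≡ 2.
  x = λ² - 16 - 7 = 4 - 23 ≡ 15; y = λ·(16 - 15) - 7 ≡ 12. → (15, 12)
4G: (15, 12) + (7, 6). λ = (6 - 12)/(7 - 15) ≡ 11/9 mod 17. 9⁻¹ ≡ 2 (mod 17), so λ ≡ 5.
  x = λ² - 15 - 7 = 25 - 22 ≡ 3; y = λ·(15 - 3) - 12 ≡ 14. → (3, 14)
5G: (3, 14) + (7, 6). λ = (6 - 14)/(7 - 3) ≡ 9/4 mod 17. 4⁻¹ ≡ 13 (mod 17), so λ ≡ 15.
  x = λ² - 3 - 7 = 225 - 10 ≡ 11; y = λ·(3 - 11) - 14 ≡ 2. → (11, 2)
6G: (11, 2) + (7, 6). λ = (6 - 2)/(7 - 11) ≡ 4/13 mod 17. 13⁻¹ ≡ 4 (mod 17), so λ ≡ 16.
  x = λ² - 11 - 7 = 256 - 18 ≡ 0; y = λ·(11 - 0) - 2 ≡ 4. → (0, 4)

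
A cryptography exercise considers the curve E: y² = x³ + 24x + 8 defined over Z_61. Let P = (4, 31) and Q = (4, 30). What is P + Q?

The two points share x = 4 and their y-coordinates satisfy 31 + 30 ≡ 0 (mod 61), so they are inverses. Their sum is O.

O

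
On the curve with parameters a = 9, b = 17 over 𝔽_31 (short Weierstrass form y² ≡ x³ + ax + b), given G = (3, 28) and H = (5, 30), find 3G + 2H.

First 3G:
Repeated addition: build up to 3G.
2G: tangent at (3, 28): λ = (3·3² + 9)/(2·28) ≡ 5/25. 25⁻¹ ≡ 5 (mod 31), so λ ≡ 5·5 ≡ 25.
  x = λ² - 3 - 3 = 625 - 6 ≡ 30; y = λ·(3 - 30) - 28 ≡ 10. → (30, 10)
3G: (30, 10) + (3, 28). λ = (28 - 10)/(3 - 30) ≡ 18/4 mod 31. 4⁻¹ ≡ 8 (mod 31) since 4·8 = 32 ≡ 1, so λ ≡ 20.
  x = λ² - 30 - 3 = 400 - 33 ≡ 26; y = λ·(30 - 26) - 10 ≡ 8. → (26, 8)
3G = (26, 8).
Next 2H:
Repeated addition: build up to 2H.
2H: tangent at (5, 30): λ = (3·5² + 9)/(2·30) ≡ 22/29. 29⁻¹ ≡ 15 (mod 31), so λ ≡ 22·15 ≡ 20.
  x = λ² - 5 - 5 = 400 - 10 ≡ 18; y = λ·(5 - 18) - 30 ≡ 20. → (18, 20)
2H = (18, 20).
Finally 3G + 2H:
(26, 8) + (18, 20). λ = (20 - 8)/(18 - 26) ≡ 12/23 mod 31. 23⁻¹ ≡ 27 (mod 31), so λ ≡ 14.
  x = λ² - 26 - 18 = 196 - 44 ≡ 28; y = λ·(26 - 28) - 8 ≡ 26. → (28, 26)

(28, 26)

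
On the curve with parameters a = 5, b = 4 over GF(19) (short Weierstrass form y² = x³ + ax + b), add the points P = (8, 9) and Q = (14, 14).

(8, 9) + (14, 14). λ = (14 - 9)/(14 - 8) ≡ 5/6 mod 19. 6⁻¹ ≡ 16 (mod 19) since 6·16 = 96 ≡ 1, so λ ≡ 4.
  x = λ² - 8 - 14 = 16 - 22 ≡ 13; y = λ·(8 - 13) - 9 ≡ 9. → (13, 9)

(13, 9)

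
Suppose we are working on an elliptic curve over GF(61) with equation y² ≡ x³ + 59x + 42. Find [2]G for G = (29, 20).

(49, 31)

tangent at (29, 20): λ = (3·29² + 59)/(2·20) ≡ 20/40. 40⁻¹ ≡ 29 (mod 61), so λ ≡ 20·29 ≡ 31.
  x = λ² - 29 - 29 = 961 - 58 ≡ 49; y = λ·(29 - 49) - 20 ≡ 31. → (49, 31)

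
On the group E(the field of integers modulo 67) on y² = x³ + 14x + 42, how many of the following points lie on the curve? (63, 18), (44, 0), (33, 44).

(63, 18): 18² ≡ 56, rhs ≡ 56 → on.
(44, 0): 0² ≡ 0, rhs ≡ 15 → off.
(33, 44): 44² ≡ 60, rhs ≡ 60 → on.

2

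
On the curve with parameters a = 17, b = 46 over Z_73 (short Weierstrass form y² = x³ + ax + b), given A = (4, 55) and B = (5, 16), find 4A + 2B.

First 4A:
Double-and-add on 4 = (100)₂. Start with A = (4, 55) for the leading 1-bit.
double: tangent at (4, 55): λ = (3·4² + 17)/(2·55) ≡ 65/37. 37⁻¹ ≡ 2 (mod 73) since 37·2 = 74 ≡ 1, so λ ≡ 65·2 ≡ 57.
  x = λ² - 4 - 4 = 3249 - 8 ≡ 29; y = λ·(4 - 29) - 55 ≡ 53. → (29, 53)
double: tangent at (29, 53): λ = (3·29² + 17)/(2·53) ≡ 58/33. 33⁻¹ ≡ 31 (mod 73) since 33·31 = 1023 ≡ 1, so λ ≡ 58·31 ≡ 46.
  x = λ² - 29 - 29 = 2116 - 58 ≡ 14; y = λ·(29 - 14) - 53 ≡ 53. → (14, 53)
4A = (14, 53).
Next 2B:
Repeated addition: build up to 2B.
2B: tangent at (5, 16): λ = (3·5² + 17)/(2·16) ≡ 19/32. 32⁻¹ ≡ 16 (mod 73) since 32·16 = 512 ≡ 1, so λ ≡ 19·16 ≡ 12.
  x = λ² - 5 - 5 = 144 - 10 ≡ 61; y = λ·(5 - 61) - 16 ≡ 42. → (61, 42)
2B = (61, 42).
Finally 4A + 2B:
(14, 53) + (61, 42). λ = (42 - 53)/(61 - 14) ≡ 62/47 mod 73. 47⁻¹ ≡ 14 (mod 73) since 47·14 = 658 ≡ 1, so λ ≡ 65.
  x = λ² - 14 - 61 = 4225 - 75 ≡ 62; y = λ·(14 - 62) - 53 ≡ 39. → (62, 39)

(62, 39)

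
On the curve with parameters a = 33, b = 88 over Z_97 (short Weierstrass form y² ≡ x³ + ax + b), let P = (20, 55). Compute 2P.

(14, 44)

tangent at (20, 55): λ = (3·20² + 33)/(2·55) ≡ 69/13. 13⁻¹ ≡ 15 (mod 97), so λ ≡ 69·15 ≡ 65.
  x = λ² - 20 - 20 = 4225 - 40 ≡ 14; y = λ·(20 - 14) - 55 ≡ 44. → (14, 44)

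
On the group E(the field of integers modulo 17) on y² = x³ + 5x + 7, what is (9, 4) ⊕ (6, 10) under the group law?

(9, 4) + (6, 10). λ = (10 - 4)/(6 - 9) ≡ 6/14 mod 17. 14⁻¹ ≡ 11 (mod 17), so λ ≡ 15.
  x = λ² - 9 - 6 = 225 - 15 ≡ 6; y = λ·(9 - 6) - 4 ≡ 7. → (6, 7)

(6, 7)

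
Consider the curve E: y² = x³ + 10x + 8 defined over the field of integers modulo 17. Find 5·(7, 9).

(11, 2)

Write P = (7, 9).
Double-and-add on 5 = (101)₂. Start with P = (7, 9) for the leading 1-bit.
double: tangent at (7, 9): λ = (3·7² + 10)/(2·9) ≡ 4/1. 1⁻¹ ≡ 1 (mod 17), so λ ≡ 4·1 ≡ 4.
  x = λ² - 7 - 7 = 16 - 14 ≡ 2; y = λ·(7 - 2) - 9 ≡ 11. → (2, 11)
double: tangent at (2, 11): λ = (3·2² + 10)/(2·11) ≡ 5/5. 5⁻¹ ≡ 7 (mod 17), so λ ≡ 5·7 ≡ 1.
  x = λ² - 2 - 2 = 1 - 4 ≡ 14; y = λ·(2 - 14) - 11 ≡ 11. → (14, 11)
add P: (14, 11) + (7, 9). λ = (9 - 11)/(7 - 14) ≡ 15/10 mod 17. 10⁻¹ ≡ 12 (mod 17), so λ ≡ 10.
  x = λ² - 14 - 7 = 100 - 21 ≡ 11; y = λ·(14 - 11) - 11 ≡ 2. → (11, 2)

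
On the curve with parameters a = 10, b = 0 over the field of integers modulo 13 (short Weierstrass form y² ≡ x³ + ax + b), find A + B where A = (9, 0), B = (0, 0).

(4, 0)

(9, 0) + (0, 0). λ = (0 - 0)/(0 - 9) ≡ 0/4 mod 13. 4⁻¹ ≡ 10 (mod 13) since 4·10 = 40 ≡ 1, so λ ≡ 0.
  x = λ² - 9 - 0 = 0 - 9 ≡ 4; y = λ·(9 - 4) - 0 ≡ 0. → (4, 0)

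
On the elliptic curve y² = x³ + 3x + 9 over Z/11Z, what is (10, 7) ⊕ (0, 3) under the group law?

(6, 10)

(10, 7) + (0, 3). λ = (3 - 7)/(0 - 10) ≡ 7/1 mod 11. 1⁻¹ ≡ 1 (mod 11), so λ ≡ 7.
  x = λ² - 10 - 0 = 49 - 10 ≡ 6; y = λ·(10 - 6) - 7 ≡ 10. → (6, 10)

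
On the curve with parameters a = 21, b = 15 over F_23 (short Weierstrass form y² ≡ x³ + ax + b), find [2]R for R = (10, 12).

(4, 5)

tangent at (10, 12): λ = (3·10² + 21)/(2·12) ≡ 22/1. 1⁻¹ ≡ 1 (mod 23) since 1·1 = 1 ≡ 1, so λ ≡ 22·1 ≡ 22.
  x = λ² - 10 - 10 = 484 - 20 ≡ 4; y = λ·(10 - 4) - 12 ≡ 5. → (4, 5)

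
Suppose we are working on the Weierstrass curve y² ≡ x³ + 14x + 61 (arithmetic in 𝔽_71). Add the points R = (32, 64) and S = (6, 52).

(58, 66)

(32, 64) + (6, 52). λ = (52 - 64)/(6 - 32) ≡ 59/45 mod 71. 45⁻¹ ≡ 30 (mod 71) since 45·30 = 1350 ≡ 1, so λ ≡ 66.
  x = λ² - 32 - 6 = 4356 - 38 ≡ 58; y = λ·(32 - 58) - 64 ≡ 66. → (58, 66)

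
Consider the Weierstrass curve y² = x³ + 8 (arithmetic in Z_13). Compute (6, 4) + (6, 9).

O

The two points share x = 6 and their y-coordinates satisfy 4 + 9 ≡ 0 (mod 13), so they are inverses. Their sum is ∞.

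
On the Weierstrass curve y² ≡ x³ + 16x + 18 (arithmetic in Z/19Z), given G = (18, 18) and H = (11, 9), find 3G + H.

First 3G:
Repeated addition: build up to 3G.
2G: tangent at (18, 18): λ = (3·18² + 16)/(2·18) ≡ 0/17. 17⁻¹ ≡ 9 (mod 19), so λ ≡ 0·9 ≡ 0.
  x = λ² - 18 - 18 = 0 - 36 ≡ 2; y = λ·(18 - 2) - 18 ≡ 1. → (2, 1)
3G: (2, 1) + (18, 18). λ = (18 - 1)/(18 - 2) ≡ 17/16 mod 19. 16⁻¹ ≡ 6 (mod 19), so λ ≡ 7.
  x = λ² - 2 - 18 = 49 - 20 ≡ 10; y = λ·(2 - 10) - 1 ≡ 0. → (10, 0)
3G = (10, 0).
Finally 3G + H:
(10, 0) + (11, 9). λ = (9 - 0)/(11 - 10) ≡ 9/1 mod 19. 1⁻¹ ≡ 1 (mod 19), so λ ≡ 9.
  x = λ² - 10 - 11 = 81 - 21 ≡ 3; y = λ·(10 - 3) - 0 ≡ 6. → (3, 6)

(3, 6)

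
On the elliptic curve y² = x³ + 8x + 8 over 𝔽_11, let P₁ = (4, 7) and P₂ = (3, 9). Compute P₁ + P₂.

(8, 1)

(4, 7) + (3, 9). λ = (9 - 7)/(3 - 4) ≡ 2/10 mod 11. 10⁻¹ ≡ 10 (mod 11), so λ ≡ 9.
  x = λ² - 4 - 3 = 81 - 7 ≡ 8; y = λ·(4 - 8) - 7 ≡ 1. → (8, 1)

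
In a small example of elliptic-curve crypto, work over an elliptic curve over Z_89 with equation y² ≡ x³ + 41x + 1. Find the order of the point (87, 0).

2P: (87, 0) + (87, 0): same x and y₁ ≡ -y₂, so the sum is O.
2P = O, so the order is 2.

2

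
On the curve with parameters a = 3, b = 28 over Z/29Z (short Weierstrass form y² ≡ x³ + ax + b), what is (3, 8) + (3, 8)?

(17, 2)

tangent at (3, 8): λ = (3·3² + 3)/(2·8) ≡ 1/16. 16⁻¹ ≡ 20 (mod 29), so λ ≡ 1·20 ≡ 20.
  x = λ² - 3 - 3 = 400 - 6 ≡ 17; y = λ·(3 - 17) - 8 ≡ 2. → (17, 2)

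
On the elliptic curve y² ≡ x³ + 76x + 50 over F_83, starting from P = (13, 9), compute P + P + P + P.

O

Repeated addition: build up to 4P.
2P: tangent at (13, 9): λ = (3·13² + 76)/(2·9) ≡ 2/18. 18⁻¹ ≡ 60 (mod 83) since 18·60 = 1080 ≡ 1, so λ ≡ 2·60 ≡ 37.
  x = λ² - 13 - 13 = 1369 - 26 ≡ 15; y = λ·(13 - 15) - 9 ≡ 0. → (15, 0)
3P: (15, 0) + (13, 9). λ = (9 - 0)/(13 - 15) ≡ 9/81 mod 83. 81⁻¹ ≡ 41 (mod 83) since 81·41 = 3321 ≡ 1, so λ ≡ 37.
  x = λ² - 15 - 13 = 1369 - 28 ≡ 13; y = λ·(15 - 13) - 0 ≡ 74. → (13, 74)
4P: (13, 74) + (13, 9): same x and y₁ ≡ -y₂, so the sum is ∞.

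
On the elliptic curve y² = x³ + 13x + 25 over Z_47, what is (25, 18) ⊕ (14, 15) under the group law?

(24, 25)

(25, 18) + (14, 15). λ = (15 - 18)/(14 - 25) ≡ 44/36 mod 47. 36⁻¹ ≡ 17 (mod 47), so λ ≡ 43.
  x = λ² - 25 - 14 = 1849 - 39 ≡ 24; y = λ·(25 - 24) - 18 ≡ 25. → (24, 25)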